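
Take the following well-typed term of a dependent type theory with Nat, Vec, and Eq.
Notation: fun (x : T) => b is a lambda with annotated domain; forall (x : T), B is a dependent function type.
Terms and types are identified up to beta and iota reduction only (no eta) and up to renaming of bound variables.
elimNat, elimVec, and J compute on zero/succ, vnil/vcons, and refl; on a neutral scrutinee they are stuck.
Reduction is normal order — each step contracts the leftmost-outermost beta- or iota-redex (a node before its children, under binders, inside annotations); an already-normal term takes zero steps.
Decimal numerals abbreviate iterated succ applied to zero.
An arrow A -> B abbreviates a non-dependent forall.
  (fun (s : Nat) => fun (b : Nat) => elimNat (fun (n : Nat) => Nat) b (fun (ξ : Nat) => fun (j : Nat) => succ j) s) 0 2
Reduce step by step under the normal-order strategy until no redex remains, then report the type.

normal-order reduction:
  (fun (s : Nat) => fun (b : Nat) => elimNat (fun (n : Nat) => Nat) b (fun (ξ : Nat) => fun (j : Nat) => succ j) s) 0 2
  ~> (fun (s : Nat) => elimNat (fun (b : Nat) => Nat) s (fun (n : Nat) => fun (ξ : Nat) => succ ξ) 0) 2
  ~> elimNat (fun (s : Nat) => Nat) 2 (fun (b : Nat) => fun (n : Nat) => succ n) 0
  ~> 2
inferred type:
  Nat


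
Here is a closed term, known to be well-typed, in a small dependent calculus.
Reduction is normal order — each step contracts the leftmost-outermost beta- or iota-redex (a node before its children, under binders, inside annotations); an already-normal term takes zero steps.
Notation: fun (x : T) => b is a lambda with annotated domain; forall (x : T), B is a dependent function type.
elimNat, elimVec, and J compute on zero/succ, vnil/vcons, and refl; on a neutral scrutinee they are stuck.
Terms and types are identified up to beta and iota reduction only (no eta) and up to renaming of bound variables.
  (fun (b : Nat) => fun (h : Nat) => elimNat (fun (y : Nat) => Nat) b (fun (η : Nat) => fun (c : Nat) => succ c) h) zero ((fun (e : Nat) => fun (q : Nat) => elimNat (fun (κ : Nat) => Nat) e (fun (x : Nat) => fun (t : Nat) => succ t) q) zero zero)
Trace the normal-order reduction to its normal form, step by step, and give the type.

normal-order reduction sequence:
  (fun (b : Nat) => fun (h : Nat) => elimNat (fun (y : Nat) => Nat) b (fun (η : Nat) => fun (c : Nat) => succ c) h) zero ((fun (e : Nat) => fun (q : Nat) => elimNat (fun (κ : Nat) => Nat) e (fun (x : Nat) => fun (t : Nat) => succ t) q) zero zero)
  ~> (fun (b : Nat) => elimNat (fun (h : Nat) => Nat) zero (fun (y : Nat) => fun (η : Nat) => succ η) b) ((fun (c : Nat) => fun (e : Nat) => elimNat (fun (q : Nat) => Nat) c (fun (κ : Nat) => fun (x : Nat) => succ x) e) zero zero)
  ~> elimNat (fun (b : Nat) => Nat) zero (fun (h : Nat) => fun (y : Nat) => succ y) ((fun (η : Nat) => fun (c : Nat) => elimNat (fun (e : Nat) => Nat) η (fun (q : Nat) => fun (κ : Nat) => succ κ) c) zero zero)
  ~> elimNat (fun (b : Nat) => Nat) zero (fun (h : Nat) => fun (y : Nat) => succ y) ((fun (η : Nat) => elimNat (fun (c : Nat) => Nat) zero (fun (e : Nat) => fun (q : Nat) => succ q) η) zero)
  ~> elimNat (fun (b : Nat) => Nat) zero (fun (h : Nat) => fun (y : Nat) => succ y) (elimNat (fun (η : Nat) => Nat) zero (fun (c : Nat) => fun (e : Nat) => succ e) zero)
  ~> elimNat (fun (b : Nat) => Nat) zero (fun (h : Nat) => fun (y : Nat) => succ y) zero
  ~> zero
the term's type:
  Nat


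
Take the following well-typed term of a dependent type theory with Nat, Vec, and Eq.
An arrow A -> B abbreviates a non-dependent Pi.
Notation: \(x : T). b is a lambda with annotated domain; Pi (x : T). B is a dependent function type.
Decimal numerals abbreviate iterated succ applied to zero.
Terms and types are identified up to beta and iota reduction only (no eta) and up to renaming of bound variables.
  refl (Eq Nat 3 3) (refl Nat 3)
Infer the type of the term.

inferred type:
  Eq (Eq Nat 3 3) (refl Nat 3) (refl Nat 3)


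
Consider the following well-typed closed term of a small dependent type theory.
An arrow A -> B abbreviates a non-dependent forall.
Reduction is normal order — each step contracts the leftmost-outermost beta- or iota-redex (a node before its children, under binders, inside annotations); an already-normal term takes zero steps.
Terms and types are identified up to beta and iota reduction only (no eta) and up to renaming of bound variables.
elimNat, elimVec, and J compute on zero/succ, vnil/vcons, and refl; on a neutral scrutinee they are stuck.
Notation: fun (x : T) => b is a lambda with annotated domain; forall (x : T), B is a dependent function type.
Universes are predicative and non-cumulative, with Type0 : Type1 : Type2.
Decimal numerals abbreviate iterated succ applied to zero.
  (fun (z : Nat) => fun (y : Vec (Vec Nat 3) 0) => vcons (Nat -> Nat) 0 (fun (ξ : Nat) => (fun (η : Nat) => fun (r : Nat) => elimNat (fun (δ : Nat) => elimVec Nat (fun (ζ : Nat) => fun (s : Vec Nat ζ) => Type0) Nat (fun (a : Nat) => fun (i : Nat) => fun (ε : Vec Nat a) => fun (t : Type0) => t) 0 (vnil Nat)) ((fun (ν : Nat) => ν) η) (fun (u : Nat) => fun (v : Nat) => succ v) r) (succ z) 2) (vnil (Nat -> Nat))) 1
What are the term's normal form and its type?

resulting normal form:
  fun (z : Vec (Vec Nat 3) 0) => vcons (Nat -> Nat) 0 (fun (y : Nat) => 4) (vnil (Nat -> Nat))
inferred type:
  Vec (Vec Nat 3) 0 -> Vec (Nat -> Nat) 1
observation: 11 normal-order steps separate the term from its normal form.


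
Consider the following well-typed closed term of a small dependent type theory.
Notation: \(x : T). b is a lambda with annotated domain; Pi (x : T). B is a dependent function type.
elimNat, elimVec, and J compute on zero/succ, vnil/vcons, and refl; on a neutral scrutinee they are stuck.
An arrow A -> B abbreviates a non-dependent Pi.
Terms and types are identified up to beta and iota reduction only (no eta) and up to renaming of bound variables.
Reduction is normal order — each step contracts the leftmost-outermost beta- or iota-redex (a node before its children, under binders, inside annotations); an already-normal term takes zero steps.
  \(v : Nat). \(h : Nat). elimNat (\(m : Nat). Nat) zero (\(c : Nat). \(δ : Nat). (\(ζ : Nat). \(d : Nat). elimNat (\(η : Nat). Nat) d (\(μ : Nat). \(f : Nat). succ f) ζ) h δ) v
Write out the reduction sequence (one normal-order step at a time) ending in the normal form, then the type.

normal-order reduction sequence:
  \(v : Nat). \(h : Nat). elimNat (\(m : Nat). Nat) zero (\(c : Nat). \(δ : Nat). (\(ζ : Nat). \(d : Nat). elimNat (\(η : Nat). Nat) d (\(μ : Nat). \(f : Nat). succ f) ζ) h δ) v
  ~> \(v : Nat). \(h : Nat). elimNat (\(m : Nat). Nat) zero (\(c : Nat). \(δ : Nat). (\(ζ : Nat). elimNat (\(d : Nat). Nat) ζ (\(η : Nat). \(μ : Nat). succ μ) h) δ) v
  ~> \(v : Nat). \(h : Nat). elimNat (\(m : Nat). Nat) zero (\(c : Nat). \(δ : Nat). elimNat (\(ζ : Nat). Nat) δ (\(d : Nat). \(η : Nat). succ η) h) v
the term's type:
  Nat -> Nat -> Nat


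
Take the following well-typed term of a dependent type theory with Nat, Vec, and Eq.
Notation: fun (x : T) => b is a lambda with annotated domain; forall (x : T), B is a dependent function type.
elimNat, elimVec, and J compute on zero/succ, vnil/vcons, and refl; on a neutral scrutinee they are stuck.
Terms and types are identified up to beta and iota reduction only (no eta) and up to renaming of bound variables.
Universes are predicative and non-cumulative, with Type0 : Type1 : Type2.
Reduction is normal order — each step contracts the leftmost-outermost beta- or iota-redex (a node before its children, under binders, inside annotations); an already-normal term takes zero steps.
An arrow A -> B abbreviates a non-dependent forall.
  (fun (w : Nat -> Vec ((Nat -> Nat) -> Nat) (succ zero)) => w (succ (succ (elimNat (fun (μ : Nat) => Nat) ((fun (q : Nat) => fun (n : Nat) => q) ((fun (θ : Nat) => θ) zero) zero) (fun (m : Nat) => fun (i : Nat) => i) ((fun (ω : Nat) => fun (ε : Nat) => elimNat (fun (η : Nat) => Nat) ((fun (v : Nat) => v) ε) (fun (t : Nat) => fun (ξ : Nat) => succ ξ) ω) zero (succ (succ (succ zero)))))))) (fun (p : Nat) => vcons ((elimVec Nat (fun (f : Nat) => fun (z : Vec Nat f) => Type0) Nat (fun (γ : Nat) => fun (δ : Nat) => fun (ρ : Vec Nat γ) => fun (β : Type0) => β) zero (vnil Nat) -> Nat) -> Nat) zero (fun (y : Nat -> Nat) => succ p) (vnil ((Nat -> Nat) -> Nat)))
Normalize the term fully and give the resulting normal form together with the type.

reduced normal form:
  vcons ((Nat -> Nat) -> Nat) zero (fun (w : Nat -> Nat) => succ (succ (succ zero))) (vnil ((Nat -> Nat) -> Nat))
the term's type:
  Vec ((Nat -> Nat) -> Nat) (succ zero)
observation: reduction starts at a beta-redex, and 20 normal-order steps reach the normal form.


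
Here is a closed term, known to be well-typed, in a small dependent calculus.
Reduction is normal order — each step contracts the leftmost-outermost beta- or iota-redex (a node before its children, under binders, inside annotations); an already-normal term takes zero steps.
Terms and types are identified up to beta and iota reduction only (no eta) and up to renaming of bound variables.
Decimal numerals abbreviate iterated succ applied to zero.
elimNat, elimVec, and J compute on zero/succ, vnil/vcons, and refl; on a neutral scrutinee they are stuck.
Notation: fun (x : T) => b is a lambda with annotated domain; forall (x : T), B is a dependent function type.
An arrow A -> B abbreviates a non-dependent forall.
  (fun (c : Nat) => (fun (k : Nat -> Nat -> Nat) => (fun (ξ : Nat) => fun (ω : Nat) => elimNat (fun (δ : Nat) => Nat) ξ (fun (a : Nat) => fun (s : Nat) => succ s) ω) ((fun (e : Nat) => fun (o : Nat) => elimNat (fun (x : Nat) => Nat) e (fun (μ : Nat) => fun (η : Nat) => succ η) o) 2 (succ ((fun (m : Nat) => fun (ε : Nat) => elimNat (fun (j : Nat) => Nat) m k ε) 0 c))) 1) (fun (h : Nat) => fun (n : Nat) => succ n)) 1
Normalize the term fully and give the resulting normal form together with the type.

normal form:
  5
the term's type:
  Nat
observation: reduction starts at a beta-redex, and 23 normal-order steps reach the normal form.


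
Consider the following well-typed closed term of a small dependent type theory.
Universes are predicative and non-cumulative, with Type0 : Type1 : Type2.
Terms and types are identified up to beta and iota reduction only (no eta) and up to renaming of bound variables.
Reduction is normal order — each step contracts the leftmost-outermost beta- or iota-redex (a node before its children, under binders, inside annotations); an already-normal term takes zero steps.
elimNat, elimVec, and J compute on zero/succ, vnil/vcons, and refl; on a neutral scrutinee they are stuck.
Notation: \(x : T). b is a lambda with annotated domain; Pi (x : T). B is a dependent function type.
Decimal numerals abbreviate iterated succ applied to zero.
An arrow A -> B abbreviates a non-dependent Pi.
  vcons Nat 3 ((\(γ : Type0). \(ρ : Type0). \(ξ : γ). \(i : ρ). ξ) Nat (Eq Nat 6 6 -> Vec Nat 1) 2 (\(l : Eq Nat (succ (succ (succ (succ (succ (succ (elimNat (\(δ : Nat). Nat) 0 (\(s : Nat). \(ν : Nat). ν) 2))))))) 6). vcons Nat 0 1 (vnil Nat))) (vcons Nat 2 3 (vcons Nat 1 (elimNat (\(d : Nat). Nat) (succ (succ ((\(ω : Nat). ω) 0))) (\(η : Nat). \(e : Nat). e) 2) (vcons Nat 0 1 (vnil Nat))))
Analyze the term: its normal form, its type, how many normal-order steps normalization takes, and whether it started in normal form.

resulting normal form:
  vcons Nat 3 2 (vcons Nat 2 3 (vcons Nat 1 2 (vcons Nat 0 1 (vnil Nat))))
type:
  Vec Nat 4
steps to reach normal form (normal order): 12
started in normal form: no
first contracted redex: a beta-redex


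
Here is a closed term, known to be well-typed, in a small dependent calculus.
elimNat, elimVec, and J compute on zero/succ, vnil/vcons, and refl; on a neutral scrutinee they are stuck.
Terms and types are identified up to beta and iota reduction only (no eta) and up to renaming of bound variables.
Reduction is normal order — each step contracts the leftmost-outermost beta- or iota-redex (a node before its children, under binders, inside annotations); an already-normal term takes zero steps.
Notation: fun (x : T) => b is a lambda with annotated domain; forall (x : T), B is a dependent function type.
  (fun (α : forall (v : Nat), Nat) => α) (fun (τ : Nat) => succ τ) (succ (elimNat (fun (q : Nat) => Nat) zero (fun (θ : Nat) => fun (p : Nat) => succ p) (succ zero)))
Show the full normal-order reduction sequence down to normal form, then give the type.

reduction (normal order):
  (fun (α : forall (v : Nat), Nat) => α) (fun (τ : Nat) => succ τ) (succ (elimNat (fun (q : Nat) => Nat) zero (fun (θ : Nat) => fun (p : Nat) => succ p) (succ zero)))
  ~> (fun (α : Nat) => succ α) (succ (elimNat (fun (v : Nat) => Nat) zero (fun (τ : Nat) => fun (q : Nat) => succ q) (succ zero)))
  ~> succ (succ (elimNat (fun (α : Nat) => Nat) zero (fun (v : Nat) => fun (τ : Nat) => succ τ) (succ zero)))
  ~> succ (succ ((fun (α : Nat) => fun (v : Nat) => succ v) zero (elimNat (fun (τ : Nat) => Nat) zero (fun (q : Nat) => fun (θ : Nat) => succ θ) zero)))
  ~> succ (succ ((fun (α : Nat) => succ α) (elimNat (fun (v : Nat) => Nat) zero (fun (τ : Nat) => fun (q : Nat) => succ q) zero)))
  ~> succ (succ (succ (elimNat (fun (α : Nat) => Nat) zero (fun (v : Nat) => fun (τ : Nat) => succ τ) zero)))
  ~> succ (succ (succ zero))
inferred type:
  Nat


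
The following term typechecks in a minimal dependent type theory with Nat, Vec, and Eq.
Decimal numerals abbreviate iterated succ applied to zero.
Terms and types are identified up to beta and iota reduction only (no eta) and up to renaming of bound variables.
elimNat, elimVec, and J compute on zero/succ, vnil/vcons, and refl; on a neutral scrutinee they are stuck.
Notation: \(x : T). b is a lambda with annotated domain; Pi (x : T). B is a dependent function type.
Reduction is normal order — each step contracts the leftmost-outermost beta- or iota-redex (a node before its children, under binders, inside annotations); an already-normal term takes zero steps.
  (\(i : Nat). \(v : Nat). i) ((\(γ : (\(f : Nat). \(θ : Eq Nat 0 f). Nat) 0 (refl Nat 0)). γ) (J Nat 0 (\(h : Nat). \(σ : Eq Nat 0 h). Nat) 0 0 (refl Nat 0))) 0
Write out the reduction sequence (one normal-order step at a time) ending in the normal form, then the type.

normal-order reduction sequence:
  (\(i : Nat). \(v : Nat). i) ((\(γ : (\(f : Nat). \(θ : Eq Nat 0 f). Nat) 0 (refl Nat 0)). γ) (J Nat 0 (\(h : Nat). \(σ : Eq Nat 0 h). Nat) 0 0 (refl Nat 0))) 0
  ~> (\(i : Nat). (\(v : (\(γ : Nat). \(f : Eq Nat 0 γ). Nat) 0 (refl Nat 0)). v) (J Nat 0 (\(θ : Nat). \(h : Eq Nat 0 θ). Nat) 0 0 (refl Nat 0))) 0
  ~> (\(i : (\(v : Nat). \(γ : Eq Nat 0 v). Nat) 0 (refl Nat 0)). i) (J Nat 0 (\(f : Nat). \(θ : Eq Nat 0 f). Nat) 0 0 (refl Nat 0))
  ~> J Nat 0 (\(i : Nat). \(v : Eq Nat 0 i). Nat) 0 0 (refl Nat 0)
  ~> 0
type:
  Nat


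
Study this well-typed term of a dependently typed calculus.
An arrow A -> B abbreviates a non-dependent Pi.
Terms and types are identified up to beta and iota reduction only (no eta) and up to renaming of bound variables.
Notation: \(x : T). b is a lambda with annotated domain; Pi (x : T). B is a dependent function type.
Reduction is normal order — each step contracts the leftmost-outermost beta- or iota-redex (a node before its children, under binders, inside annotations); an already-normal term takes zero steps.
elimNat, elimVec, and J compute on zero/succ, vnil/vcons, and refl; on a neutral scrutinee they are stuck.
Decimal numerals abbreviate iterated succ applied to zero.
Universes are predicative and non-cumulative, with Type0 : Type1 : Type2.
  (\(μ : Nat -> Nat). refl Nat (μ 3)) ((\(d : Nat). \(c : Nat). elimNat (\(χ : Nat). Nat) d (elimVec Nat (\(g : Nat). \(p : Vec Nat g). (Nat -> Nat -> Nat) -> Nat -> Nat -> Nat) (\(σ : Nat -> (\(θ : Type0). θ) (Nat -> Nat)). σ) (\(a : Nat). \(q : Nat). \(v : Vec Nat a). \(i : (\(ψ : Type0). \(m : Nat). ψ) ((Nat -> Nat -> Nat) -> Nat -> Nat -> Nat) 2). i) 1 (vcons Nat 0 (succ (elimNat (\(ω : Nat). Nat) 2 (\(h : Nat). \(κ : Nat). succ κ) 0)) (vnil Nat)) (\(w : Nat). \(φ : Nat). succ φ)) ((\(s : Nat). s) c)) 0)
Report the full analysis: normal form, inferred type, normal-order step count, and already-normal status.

reduced normal form:
  refl Nat 3
the term's type:
  Eq Nat 3 3
steps to reach normal form (normal order): 21
already normal: no
first contracted redex: a beta-redex


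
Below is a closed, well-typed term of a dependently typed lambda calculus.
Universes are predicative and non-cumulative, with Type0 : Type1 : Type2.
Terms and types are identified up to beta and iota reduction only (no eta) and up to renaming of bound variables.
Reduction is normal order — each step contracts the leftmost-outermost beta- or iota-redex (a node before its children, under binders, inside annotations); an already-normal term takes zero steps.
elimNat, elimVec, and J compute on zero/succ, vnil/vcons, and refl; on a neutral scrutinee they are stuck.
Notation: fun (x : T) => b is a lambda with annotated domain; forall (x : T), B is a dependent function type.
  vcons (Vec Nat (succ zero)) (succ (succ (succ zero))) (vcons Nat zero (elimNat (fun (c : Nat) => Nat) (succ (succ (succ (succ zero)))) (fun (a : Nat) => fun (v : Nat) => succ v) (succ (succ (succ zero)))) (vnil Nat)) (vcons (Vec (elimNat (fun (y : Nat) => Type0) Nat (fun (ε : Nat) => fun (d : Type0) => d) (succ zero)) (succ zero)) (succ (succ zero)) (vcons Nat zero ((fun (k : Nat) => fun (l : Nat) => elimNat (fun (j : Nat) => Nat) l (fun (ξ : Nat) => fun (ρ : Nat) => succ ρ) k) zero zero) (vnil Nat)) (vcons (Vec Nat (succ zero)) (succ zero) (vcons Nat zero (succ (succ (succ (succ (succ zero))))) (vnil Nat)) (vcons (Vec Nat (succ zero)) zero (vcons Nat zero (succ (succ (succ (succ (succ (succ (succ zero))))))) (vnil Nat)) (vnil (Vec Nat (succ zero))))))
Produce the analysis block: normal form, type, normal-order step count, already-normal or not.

resulting normal form:
  vcons (Vec Nat (succ zero)) (succ (succ (succ zero))) (vcons Nat zero (succ (succ (succ (succ (succ (succ (succ zero))))))) (vnil Nat)) (vcons (Vec Nat (succ zero)) (succ (succ zero)) (vcons Nat zero zero (vnil Nat)) (vcons (Vec Nat (succ zero)) (succ zero) (vcons Nat zero (succ (succ (succ (succ (succ zero))))) (vnil Nat)) (vcons (Vec Nat (succ zero)) zero (vcons Nat zero (succ (succ (succ (succ (succ (succ (succ zero))))))) (vnil Nat)) (vnil (Vec Nat (succ zero))))))
the term's type:
  Vec (Vec Nat (succ zero)) (succ (succ (succ (succ zero))))
normal-order step count: 17
term was already normal: no
first contracted redex: an elimNat iota-redex


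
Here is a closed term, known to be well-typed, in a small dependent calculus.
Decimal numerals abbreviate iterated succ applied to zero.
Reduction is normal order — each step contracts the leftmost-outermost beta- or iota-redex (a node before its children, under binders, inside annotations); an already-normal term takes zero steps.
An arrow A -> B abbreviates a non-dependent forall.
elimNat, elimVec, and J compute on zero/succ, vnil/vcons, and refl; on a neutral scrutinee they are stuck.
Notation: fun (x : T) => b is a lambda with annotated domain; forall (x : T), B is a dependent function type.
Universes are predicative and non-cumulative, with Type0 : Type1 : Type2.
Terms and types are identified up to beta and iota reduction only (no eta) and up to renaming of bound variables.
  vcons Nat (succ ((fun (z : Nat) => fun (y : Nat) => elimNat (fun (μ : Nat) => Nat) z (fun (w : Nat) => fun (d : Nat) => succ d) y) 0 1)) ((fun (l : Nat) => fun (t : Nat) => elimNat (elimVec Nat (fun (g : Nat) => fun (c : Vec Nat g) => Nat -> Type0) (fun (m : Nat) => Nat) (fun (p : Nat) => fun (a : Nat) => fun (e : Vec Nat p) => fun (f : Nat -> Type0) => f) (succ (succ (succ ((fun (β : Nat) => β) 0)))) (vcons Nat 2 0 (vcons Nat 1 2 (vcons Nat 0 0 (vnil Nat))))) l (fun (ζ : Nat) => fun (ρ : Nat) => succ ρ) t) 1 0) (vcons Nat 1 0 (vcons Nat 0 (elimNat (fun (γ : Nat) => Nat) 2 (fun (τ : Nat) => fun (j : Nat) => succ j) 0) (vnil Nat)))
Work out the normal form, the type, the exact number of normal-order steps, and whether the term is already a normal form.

reduced normal form:
  vcons Nat 2 1 (vcons Nat 1 0 (vcons Nat 0 2 (vnil Nat)))
type:
  Vec Nat 3
normal-order step count: 10
term was already normal: no
first contracted redex: a beta-redex


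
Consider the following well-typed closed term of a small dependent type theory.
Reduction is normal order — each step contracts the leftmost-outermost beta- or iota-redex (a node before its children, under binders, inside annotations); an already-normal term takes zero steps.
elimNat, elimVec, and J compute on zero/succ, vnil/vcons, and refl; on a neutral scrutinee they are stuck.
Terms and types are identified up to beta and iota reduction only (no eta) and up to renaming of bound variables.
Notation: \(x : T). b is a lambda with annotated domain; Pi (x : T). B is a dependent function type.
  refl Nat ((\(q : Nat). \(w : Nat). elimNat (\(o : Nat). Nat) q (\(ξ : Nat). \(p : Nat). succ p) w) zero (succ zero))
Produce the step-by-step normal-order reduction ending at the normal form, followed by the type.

normal-order reduction:
  refl Nat ((\(q : Nat). \(w : Nat). elimNat (\(o : Nat). Nat) q (\(ξ : Nat). \(p : Nat). succ p) w) zero (succ zero))
  ~> refl Nat ((\(q : Nat). elimNat (\(w : Nat). Nat) zero (\(o : Nat). \(ξ : Nat). succ ξ) q) (succ zero))
  ~> refl Nat (elimNat (\(q : Nat). Nat) zero (\(w : Nat). \(o : Nat). succ o) (succ zero))
  ~> refl Nat ((\(q : Nat). \(w : Nat). succ w) zero (elimNat (\(o : Nat). Nat) zero (\(ξ : Nat). \(p : Nat). succ p) zero))
  ~> refl Nat ((\(q : Nat). succ q) (elimNat (\(w : Nat). Nat) zero (\(o : Nat). \(ξ : Nat). succ ξ) zero))
  ~> refl Nat (succ (elimNat (\(q : Nat). Nat) zero (\(w : Nat). \(o : Nat). succ o) zero))
  ~> refl Nat (succ zero)
type:
  Eq Nat (succ zero) (succ zero)


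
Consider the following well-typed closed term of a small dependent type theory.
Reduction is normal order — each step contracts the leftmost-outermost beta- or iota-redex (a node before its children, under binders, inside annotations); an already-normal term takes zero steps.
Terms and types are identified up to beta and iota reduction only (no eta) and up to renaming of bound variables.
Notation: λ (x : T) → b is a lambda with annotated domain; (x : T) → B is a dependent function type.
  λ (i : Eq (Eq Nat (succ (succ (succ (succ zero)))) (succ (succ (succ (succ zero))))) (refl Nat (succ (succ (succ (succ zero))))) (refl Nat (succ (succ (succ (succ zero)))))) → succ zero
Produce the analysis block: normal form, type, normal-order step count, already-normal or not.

normal form:
  λ (i : Eq (Eq Nat (succ (succ (succ (succ zero)))) (succ (succ (succ (succ zero))))) (refl Nat (succ (succ (succ (succ zero))))) (refl Nat (succ (succ (succ (succ zero)))))) → succ zero
inferred type:
  (i : Eq (Eq Nat (succ (succ (succ (succ zero)))) (succ (succ (succ (succ zero))))) (refl Nat (succ (succ (succ (succ zero))))) (refl Nat (succ (succ (succ (succ zero)))))) → Nat
normal-order step count: 0
started in normal form: yes


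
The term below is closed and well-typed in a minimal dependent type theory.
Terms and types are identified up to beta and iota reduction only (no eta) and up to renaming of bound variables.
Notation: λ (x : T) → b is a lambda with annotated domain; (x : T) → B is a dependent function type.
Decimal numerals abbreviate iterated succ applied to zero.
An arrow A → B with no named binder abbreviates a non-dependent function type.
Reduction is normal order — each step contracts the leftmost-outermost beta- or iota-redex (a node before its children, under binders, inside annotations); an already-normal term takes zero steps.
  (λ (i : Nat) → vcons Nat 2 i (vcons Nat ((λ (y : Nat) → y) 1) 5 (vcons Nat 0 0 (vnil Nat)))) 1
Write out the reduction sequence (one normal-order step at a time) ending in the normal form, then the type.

reduction (normal order):
  (λ (i : Nat) → vcons Nat 2 i (vcons Nat ((λ (y : Nat) → y) 1) 5 (vcons Nat 0 0 (vnil Nat)))) 1
  ~> vcons Nat 2 1 (vcons Nat ((λ (i : Nat) → i) 1) 5 (vcons Nat 0 0 (vnil Nat)))
  ~> vcons Nat 2 1 (vcons Nat 1 5 (vcons Nat 0 0 (vnil Nat)))
inferred type:
  Vec Nat 3


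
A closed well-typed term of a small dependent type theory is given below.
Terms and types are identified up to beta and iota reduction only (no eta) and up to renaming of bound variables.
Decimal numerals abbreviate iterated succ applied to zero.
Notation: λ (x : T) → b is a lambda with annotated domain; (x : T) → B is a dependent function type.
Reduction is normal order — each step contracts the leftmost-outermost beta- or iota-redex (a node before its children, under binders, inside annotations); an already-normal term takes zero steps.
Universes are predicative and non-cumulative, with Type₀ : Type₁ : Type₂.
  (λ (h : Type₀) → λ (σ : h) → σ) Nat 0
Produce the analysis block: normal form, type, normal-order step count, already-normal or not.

resulting normal form:
  0
type:
  Nat
steps to reach normal form (normal order): 2
term was already normal: no
first redex: a beta-redex


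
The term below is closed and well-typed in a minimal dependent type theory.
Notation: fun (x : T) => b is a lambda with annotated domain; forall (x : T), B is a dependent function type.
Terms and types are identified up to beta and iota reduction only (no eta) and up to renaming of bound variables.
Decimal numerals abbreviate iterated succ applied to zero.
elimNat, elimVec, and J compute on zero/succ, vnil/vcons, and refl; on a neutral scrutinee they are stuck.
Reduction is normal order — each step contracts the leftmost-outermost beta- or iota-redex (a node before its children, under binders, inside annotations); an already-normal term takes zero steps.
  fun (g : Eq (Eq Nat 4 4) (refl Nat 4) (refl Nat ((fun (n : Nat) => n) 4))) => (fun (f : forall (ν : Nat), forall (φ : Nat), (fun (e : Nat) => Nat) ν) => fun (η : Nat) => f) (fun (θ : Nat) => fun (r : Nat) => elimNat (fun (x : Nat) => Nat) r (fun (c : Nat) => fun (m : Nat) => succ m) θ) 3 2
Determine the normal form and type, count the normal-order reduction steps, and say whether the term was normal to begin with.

resulting normal form:
  fun (g : Eq (Eq Nat 4 4) (refl Nat 4) (refl Nat 4)) => fun (n : Nat) => succ (succ n)
inferred type:
  forall (g : Eq (Eq Nat 4 4) (refl Nat 4) (refl Nat 4)), forall (n : Nat), Nat
steps to reach normal form (normal order): 11
term was already normal: no
first contracted redex: a beta-redex


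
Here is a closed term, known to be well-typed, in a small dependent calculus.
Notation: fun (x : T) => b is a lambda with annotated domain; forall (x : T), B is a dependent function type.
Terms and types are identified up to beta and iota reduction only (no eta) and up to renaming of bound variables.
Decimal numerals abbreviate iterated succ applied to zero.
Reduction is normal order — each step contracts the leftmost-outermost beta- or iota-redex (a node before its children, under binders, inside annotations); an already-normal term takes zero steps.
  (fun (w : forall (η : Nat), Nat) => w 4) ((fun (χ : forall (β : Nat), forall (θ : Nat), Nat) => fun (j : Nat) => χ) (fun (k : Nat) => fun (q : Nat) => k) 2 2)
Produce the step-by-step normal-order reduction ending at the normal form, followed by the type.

reduction (normal order):
  (fun (w : forall (η : Nat), Nat) => w 4) ((fun (χ : forall (β : Nat), forall (θ : Nat), Nat) => fun (j : Nat) => χ) (fun (k : Nat) => fun (q : Nat) => k) 2 2)
  ~> (fun (w : forall (η : Nat), forall (χ : Nat), Nat) => fun (β : Nat) => w) (fun (θ : Nat) => fun (j : Nat) => θ) 2 2 4
  ~> (fun (w : Nat) => fun (η : Nat) => fun (χ : Nat) => η) 2 2 4
  ~> (fun (w : Nat) => fun (η : Nat) => w) 2 4
  ~> (fun (w : Nat) => 2) 4
  ~> 2
inferred type:
  Nat


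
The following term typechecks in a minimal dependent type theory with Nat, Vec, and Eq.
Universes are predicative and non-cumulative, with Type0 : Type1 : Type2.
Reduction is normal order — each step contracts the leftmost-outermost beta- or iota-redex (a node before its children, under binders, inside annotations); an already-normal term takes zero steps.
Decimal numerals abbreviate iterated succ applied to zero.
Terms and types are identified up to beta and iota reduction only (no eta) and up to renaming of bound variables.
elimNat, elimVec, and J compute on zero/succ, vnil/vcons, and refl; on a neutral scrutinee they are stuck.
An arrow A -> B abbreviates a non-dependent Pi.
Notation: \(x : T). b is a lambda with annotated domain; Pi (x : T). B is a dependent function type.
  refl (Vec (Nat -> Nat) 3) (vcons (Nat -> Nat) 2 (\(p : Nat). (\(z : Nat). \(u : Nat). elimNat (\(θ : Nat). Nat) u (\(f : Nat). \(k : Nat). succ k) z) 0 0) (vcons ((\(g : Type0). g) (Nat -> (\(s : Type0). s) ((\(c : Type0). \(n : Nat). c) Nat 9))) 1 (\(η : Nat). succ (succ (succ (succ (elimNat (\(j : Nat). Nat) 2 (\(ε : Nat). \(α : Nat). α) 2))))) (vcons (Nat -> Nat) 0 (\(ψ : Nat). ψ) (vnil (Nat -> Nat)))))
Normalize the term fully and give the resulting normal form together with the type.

resulting normal form:
  refl (Vec (Nat -> Nat) 3) (vcons (Nat -> Nat) 2 (\(p : Nat). 0) (vcons (Nat -> Nat) 1 (\(z : Nat). 6) (vcons (Nat -> Nat) 0 (\(u : Nat). u) (vnil (Nat -> Nat)))))
the term's type:
  Eq (Vec (Nat -> Nat) 3) (vcons (Nat -> Nat) 2 (\(p : Nat). 0) (vcons (Nat -> Nat) 1 (\(z : Nat). 6) (vcons (Nat -> Nat) 0 (\(u : Nat). u) (vnil (Nat -> Nat))))) (vcons (Nat -> Nat) 2 (\(θ : Nat). 0) (vcons (Nat -> Nat) 1 (\(f : Nat). 6) (vcons (Nat -> Nat) 0 (\(k : Nat). k) (vnil (Nat -> Nat)))))


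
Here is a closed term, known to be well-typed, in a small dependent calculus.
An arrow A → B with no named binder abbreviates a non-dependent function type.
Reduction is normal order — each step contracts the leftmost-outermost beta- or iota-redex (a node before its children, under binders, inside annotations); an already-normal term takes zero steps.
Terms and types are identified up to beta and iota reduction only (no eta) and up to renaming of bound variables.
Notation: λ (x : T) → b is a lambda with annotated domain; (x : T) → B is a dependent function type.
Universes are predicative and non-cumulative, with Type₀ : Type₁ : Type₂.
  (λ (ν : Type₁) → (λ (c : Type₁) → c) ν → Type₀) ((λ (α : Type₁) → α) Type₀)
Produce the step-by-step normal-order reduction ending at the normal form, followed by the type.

normal-order reduction:
  (λ (ν : Type₁) → (λ (c : Type₁) → c) ν → Type₀) ((λ (α : Type₁) → α) Type₀)
  ~> (λ (ν : Type₁) → ν) ((λ (c : Type₁) → c) Type₀) → Type₀
  ~> (λ (ν : Type₁) → ν) Type₀ → Type₀
  ~> Type₀ → Type₀
inferred type:
  Type₁


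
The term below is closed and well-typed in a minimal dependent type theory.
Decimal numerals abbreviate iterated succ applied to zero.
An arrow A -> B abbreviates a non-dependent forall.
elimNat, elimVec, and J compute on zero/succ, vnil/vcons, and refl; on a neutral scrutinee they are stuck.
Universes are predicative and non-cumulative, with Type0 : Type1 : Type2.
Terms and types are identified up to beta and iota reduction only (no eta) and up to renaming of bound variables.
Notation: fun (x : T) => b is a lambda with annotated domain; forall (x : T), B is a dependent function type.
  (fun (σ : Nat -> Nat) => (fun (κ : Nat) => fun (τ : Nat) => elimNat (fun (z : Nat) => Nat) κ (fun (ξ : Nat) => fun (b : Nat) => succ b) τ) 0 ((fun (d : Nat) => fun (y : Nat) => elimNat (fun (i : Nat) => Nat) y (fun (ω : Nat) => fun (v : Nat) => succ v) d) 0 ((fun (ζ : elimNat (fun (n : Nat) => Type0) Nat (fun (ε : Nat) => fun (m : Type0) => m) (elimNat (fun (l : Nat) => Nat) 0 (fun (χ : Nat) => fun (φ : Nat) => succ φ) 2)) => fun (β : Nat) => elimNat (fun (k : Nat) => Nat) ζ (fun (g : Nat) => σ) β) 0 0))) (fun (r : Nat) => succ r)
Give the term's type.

inferred type:
  Nat


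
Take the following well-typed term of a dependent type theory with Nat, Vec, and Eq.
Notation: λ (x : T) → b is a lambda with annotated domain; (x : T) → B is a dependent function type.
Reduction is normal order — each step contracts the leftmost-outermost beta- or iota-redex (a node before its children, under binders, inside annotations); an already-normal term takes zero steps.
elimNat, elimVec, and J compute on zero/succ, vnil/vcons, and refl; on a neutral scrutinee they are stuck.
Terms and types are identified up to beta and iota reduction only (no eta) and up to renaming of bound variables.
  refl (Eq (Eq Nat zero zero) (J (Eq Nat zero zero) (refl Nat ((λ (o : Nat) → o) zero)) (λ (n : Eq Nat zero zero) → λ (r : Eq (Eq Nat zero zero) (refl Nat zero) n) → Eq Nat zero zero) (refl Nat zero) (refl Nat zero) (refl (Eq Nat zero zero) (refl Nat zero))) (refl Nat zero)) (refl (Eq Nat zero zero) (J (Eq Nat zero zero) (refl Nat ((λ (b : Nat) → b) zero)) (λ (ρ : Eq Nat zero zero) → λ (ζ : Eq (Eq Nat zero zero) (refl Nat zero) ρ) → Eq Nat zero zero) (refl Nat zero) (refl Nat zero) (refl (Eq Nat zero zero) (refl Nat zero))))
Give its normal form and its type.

reduced normal form:
  refl (Eq (Eq Nat zero zero) (refl Nat zero) (refl Nat zero)) (refl (Eq Nat zero zero) (refl Nat zero))
type:
  Eq (Eq (Eq Nat zero zero) (refl Nat zero) (refl Nat zero)) (refl (Eq Nat zero zero) (refl Nat zero)) (refl (Eq Nat zero zero) (refl Nat zero))
observation: 2 normal-order steps separate the term from its normal form.


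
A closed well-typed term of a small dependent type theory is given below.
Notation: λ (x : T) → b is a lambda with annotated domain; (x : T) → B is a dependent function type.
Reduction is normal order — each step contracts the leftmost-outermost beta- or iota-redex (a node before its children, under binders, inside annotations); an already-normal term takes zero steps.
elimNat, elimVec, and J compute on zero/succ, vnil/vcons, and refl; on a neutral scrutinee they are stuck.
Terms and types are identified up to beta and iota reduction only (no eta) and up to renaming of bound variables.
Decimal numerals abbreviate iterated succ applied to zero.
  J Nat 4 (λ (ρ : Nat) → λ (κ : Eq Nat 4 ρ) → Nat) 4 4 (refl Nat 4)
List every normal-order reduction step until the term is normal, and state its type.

reduction (normal order):
  J Nat 4 (λ (ρ : Nat) → λ (κ : Eq Nat 4 ρ) → Nat) 4 4 (refl Nat 4)
  ~> 4
inferred type:
  Nat


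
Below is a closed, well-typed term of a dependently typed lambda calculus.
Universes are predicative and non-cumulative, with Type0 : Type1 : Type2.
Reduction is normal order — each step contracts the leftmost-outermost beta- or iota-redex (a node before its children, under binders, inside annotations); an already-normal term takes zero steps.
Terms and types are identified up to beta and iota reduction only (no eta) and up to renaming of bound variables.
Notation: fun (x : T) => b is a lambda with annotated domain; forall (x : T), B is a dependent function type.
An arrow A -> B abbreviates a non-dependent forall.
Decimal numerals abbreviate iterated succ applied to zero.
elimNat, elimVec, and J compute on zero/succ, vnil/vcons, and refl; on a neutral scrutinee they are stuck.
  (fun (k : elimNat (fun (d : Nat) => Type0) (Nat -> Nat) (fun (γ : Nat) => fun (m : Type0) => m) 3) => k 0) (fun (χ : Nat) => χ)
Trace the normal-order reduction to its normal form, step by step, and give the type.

normal-order reduction sequence:
  (fun (k : elimNat (fun (d : Nat) => Type0) (Nat -> Nat) (fun (γ : Nat) => fun (m : Type0) => m) 3) => k 0) (fun (χ : Nat) => χ)
  ~> (fun (k : Nat) => k) 0
  ~> 0
type:
  Nat


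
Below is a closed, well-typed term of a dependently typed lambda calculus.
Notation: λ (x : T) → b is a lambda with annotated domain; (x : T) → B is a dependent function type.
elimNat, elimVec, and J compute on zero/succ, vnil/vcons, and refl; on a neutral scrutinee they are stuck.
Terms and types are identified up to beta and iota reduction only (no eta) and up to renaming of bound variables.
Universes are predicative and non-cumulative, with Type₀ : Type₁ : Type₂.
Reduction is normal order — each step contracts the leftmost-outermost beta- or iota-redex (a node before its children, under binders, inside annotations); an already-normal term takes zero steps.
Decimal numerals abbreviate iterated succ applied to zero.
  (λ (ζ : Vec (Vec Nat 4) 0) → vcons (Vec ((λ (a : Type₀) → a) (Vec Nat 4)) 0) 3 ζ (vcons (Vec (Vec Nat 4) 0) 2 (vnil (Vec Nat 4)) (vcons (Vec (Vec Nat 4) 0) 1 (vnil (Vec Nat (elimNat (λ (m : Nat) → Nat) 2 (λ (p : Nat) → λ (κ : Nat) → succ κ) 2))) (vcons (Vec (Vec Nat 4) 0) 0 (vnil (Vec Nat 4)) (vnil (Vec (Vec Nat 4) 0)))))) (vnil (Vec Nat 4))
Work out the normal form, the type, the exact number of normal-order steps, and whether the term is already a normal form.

resulting normal form:
  vcons (Vec (Vec Nat 4) 0) 3 (vnil (Vec Nat 4)) (vcons (Vec (Vec Nat 4) 0) 2 (vnil (Vec Nat 4)) (vcons (Vec (Vec Nat 4) 0) 1 (vnil (Vec Nat 4)) (vcons (Vec (Vec Nat 4) 0) 0 (vnil (Vec Nat 4)) (vnil (Vec (Vec Nat 4) 0)))))
the term's type:
  Vec (Vec (Vec Nat 4) 0) 4
steps to reach normal form (normal order): 9
started in normal form: no
first redex: a beta-redex


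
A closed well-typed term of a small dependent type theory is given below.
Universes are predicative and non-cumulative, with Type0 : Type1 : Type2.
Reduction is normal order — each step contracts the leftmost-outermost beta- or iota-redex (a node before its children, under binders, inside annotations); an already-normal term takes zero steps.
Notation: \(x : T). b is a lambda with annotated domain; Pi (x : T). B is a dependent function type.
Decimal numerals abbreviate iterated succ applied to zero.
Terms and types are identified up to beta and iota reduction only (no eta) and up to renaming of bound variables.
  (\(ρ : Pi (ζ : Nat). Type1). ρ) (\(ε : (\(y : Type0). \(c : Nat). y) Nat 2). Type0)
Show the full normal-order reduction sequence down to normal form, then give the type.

normal-order reduction sequence:
  (\(ρ : Pi (ζ : Nat). Type1). ρ) (\(ε : (\(y : Type0). \(c : Nat). y) Nat 2). Type0)
  ~> \(ρ : (\(ζ : Type0). \(ε : Nat). ζ) Nat 2). Type0
  ~> \(ρ : (\(ζ : Nat). Nat) 2). Type0
  ~> \(ρ : Nat). Type0
inferred type:
  Pi (ρ : Nat). Type1


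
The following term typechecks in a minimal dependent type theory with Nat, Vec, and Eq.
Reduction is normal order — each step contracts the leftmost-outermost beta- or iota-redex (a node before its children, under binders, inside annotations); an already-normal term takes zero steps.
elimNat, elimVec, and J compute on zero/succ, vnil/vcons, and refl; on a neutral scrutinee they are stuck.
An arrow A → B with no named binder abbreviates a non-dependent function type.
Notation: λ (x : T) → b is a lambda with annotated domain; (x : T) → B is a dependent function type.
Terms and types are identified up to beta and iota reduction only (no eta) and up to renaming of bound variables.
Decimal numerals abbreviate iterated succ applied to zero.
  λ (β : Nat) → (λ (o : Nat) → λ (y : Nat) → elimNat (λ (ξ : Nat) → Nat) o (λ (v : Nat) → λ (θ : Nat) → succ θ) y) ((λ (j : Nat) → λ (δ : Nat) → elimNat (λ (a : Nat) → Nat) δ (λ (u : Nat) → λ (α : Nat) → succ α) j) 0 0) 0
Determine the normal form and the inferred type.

resulting normal form:
  λ (β : Nat) → 0
inferred type:
  Nat → Nat
observation: 6 normal-order steps normalize the term, beginning with a beta-redex.


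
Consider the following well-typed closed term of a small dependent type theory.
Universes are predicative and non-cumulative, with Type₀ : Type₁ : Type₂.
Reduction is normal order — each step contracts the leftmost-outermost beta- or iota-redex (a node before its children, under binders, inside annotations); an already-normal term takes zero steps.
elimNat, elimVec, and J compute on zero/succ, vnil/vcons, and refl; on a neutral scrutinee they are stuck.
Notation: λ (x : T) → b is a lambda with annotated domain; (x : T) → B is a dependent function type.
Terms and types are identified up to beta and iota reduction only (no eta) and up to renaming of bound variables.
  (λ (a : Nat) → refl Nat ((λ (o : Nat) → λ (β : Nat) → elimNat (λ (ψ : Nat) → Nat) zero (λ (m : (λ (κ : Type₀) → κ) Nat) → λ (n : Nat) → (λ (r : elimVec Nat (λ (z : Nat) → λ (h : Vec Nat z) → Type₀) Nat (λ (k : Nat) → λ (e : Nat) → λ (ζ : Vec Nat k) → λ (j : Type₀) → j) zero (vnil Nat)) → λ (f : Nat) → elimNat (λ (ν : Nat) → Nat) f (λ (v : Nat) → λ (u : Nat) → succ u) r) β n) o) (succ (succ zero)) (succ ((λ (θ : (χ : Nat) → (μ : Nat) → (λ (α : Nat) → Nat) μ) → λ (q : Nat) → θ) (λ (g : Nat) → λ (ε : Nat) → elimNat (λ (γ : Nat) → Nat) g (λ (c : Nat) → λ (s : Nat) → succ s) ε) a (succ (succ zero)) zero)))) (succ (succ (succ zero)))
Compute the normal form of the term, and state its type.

reduced normal form:
  refl Nat (succ (succ (succ (succ (succ (succ zero))))))
the term's type:
  Eq Nat (succ (succ (succ (succ (succ (succ zero)))))) (succ (succ (succ (succ (succ (succ zero))))))
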